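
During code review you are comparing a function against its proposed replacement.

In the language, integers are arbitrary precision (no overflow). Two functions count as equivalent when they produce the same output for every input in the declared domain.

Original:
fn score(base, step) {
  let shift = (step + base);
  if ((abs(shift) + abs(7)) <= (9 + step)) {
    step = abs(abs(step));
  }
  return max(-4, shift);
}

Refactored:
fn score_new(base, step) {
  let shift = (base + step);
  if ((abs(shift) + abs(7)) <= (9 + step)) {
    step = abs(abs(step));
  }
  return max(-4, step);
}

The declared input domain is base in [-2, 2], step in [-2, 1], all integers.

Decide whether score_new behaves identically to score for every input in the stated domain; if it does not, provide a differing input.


base=-2, step=-2 yields -4 from score but -2 from score_new.
verdict: not equivalent; witness: base=-2, step=-2


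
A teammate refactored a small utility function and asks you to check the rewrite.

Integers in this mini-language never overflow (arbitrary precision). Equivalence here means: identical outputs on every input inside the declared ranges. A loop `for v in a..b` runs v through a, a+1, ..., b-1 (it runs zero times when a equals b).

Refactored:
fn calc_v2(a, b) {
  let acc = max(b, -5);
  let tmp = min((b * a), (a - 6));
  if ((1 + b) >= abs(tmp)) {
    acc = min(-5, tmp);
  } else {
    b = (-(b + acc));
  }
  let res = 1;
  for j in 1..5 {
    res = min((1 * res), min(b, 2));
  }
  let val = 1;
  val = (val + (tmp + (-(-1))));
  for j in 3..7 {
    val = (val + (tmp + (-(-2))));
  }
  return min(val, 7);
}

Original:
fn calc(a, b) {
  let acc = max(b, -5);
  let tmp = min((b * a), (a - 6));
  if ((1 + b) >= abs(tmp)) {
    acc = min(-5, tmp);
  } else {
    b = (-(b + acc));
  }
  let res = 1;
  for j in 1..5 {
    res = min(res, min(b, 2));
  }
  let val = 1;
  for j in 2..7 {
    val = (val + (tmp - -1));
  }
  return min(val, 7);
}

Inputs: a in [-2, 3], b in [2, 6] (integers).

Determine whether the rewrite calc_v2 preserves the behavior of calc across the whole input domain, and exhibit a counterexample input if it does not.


There is a counterexample at a=-2, b=2: -34 on one side, -30 on the other.
calc: acc becomes 2; next tmp becomes -8; next ((1 + b) >= abs(tmp)) evaluates to false; next b becomes -4; next res becomes 1; next at j=1:; next res becomes -4; next at j=2:; next res becomes -4; next at j=3:; next res becomes -4; next at j=4:; next res becomes -4; next val becomes 1; next at j=2:; next val becomes -6; next at j=3:; next val becomes -13; next at j=4:; next val becomes -20; next at j=5:; next val becomes -27; next at j=6:; next val becomes -34; next final value -34
calc_v2: acc becomes 2; next tmp becomes -8; next ((1 + b) >= abs(tmp)) evaluates to false; next b becomes -4; next res becomes 1; next at j=1:; next res becomes -4; next at j=2:; next res becomes -4; next at j=3:; next res becomes -4; next at j=4:; next res becomes -4; next val becomes 1; next val becomes -6; next at j=3:; next val becomes -12; next at j=4:; next val becomes -18; next at j=5:; next val becomes -24; next at j=6:; next val becomes -30; next final value -30
verdict: not equivalent; witness: a=-2, b=2


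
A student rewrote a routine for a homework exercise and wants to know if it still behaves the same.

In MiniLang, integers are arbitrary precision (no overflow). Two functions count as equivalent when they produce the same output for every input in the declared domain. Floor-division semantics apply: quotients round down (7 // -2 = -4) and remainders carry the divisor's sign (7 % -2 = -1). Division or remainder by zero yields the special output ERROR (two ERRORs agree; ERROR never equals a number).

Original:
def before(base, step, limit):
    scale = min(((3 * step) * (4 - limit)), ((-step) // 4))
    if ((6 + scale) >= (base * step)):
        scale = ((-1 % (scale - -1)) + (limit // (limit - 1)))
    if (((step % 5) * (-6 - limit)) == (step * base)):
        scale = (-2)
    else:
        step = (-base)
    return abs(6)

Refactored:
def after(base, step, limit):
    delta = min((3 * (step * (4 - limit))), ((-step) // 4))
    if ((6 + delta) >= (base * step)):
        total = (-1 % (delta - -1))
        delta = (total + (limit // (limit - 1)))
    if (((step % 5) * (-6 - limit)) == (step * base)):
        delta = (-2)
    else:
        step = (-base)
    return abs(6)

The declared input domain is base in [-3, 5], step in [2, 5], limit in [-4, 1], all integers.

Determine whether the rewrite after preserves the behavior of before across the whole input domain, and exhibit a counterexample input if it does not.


The two are interchangeable: statement counts differ, and local variable names differ, and every declared input agrees.
Tracing base=-2, step=3, limit=-1: before: scale becomes -1; next ((6 + scale) >= (base * step)) evaluates to true; next hits division by zero so the output is ERROR | after: delta becomes -1; next ((6 + delta) >= (base * step)) evaluates to true; next hits division by zero so the output is ERROR — matching result ERROR.
Sweeping the whole domain (216 inputs) finds no disagreement.
verdict: equivalent


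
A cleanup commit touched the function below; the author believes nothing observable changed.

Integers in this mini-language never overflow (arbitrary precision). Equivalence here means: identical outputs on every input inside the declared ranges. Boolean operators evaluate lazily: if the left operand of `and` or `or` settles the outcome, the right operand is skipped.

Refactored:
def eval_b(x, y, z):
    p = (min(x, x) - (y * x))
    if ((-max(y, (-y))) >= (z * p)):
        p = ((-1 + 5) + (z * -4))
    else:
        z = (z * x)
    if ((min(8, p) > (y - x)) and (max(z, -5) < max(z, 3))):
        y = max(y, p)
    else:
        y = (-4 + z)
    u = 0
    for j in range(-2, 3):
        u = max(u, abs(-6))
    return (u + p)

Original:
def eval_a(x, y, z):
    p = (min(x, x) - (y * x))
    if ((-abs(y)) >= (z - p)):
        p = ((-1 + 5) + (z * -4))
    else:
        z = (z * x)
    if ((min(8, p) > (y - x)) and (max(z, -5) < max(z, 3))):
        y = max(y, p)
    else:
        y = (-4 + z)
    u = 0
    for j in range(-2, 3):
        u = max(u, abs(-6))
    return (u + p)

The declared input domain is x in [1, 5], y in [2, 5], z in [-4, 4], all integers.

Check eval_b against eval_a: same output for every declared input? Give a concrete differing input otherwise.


These are not equivalent — on x=1, y=2, z=-4 the outputs split (26 vs 5).
eval_a: p := -1 | ((-abs(y)) >= (z - p)): true | p := 20 | ((min(8, p) > (y - x)) and (max(z, -5) < max(z, 3))): true | y := 20 | u := 0 | iter j=-2: | u := 6 | iter j=-1: | u := 6 | iter j=0: | u := 6 | iter j=1: | u := 6 | iter j=2: | u := 6 | result 26
eval_b: p := -1 | ((-max(y, (-y))) >= (z * p)): false | z := -4 | ((min(8, p) > (y - x)) and (max(z, -5) < max(z, 3))): false | y := -8 | u := 0 | iter j=-2: | u := 6 | iter j=-1: | u := 6 | iter j=0: | u := 6 | iter j=1: | u := 6 | iter j=2: | u := 6 | result 5
verdict: not equivalent; witness: x=1, y=2, z=-4


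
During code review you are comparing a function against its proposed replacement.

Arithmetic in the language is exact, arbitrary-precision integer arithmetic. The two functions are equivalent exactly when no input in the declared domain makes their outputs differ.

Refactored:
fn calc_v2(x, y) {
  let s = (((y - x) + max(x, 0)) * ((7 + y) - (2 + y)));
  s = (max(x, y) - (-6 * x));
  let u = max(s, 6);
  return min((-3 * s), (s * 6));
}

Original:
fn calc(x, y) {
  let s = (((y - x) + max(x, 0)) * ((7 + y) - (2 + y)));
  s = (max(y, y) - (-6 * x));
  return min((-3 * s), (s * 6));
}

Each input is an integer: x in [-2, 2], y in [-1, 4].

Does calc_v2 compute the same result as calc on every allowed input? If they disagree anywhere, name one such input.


Not equivalent: x=0, y=-1 separates them (-6 vs 0).
calc: s := -5 | s := -1 | result -6
calc_v2: s := -5 | s := 0 | u := 6 | result 0
verdict: not equivalent; witness: x=0, y=-1


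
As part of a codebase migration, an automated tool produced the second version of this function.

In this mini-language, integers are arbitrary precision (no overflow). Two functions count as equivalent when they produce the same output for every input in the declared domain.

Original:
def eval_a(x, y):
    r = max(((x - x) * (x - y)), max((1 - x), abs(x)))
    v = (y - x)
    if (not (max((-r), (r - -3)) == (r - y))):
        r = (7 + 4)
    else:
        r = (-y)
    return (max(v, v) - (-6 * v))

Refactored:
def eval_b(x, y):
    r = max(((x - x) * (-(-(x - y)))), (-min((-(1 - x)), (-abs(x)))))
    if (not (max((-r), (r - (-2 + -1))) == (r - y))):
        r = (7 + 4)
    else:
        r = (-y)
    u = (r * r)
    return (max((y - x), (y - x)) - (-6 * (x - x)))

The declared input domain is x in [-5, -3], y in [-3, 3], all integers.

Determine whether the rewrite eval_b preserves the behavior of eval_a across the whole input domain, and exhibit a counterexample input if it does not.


Try x=-5, y=-3.
eval_a: r = 6; v = 2; (not (max((-r), (r - -3)) == (r - y))) -> false; r = 3; return 14
eval_b: r = 6; (not (max((-r), (r - (-2 + -1))) == (r - y))) -> false; r = 3; u = 9; return 2
14 vs 2 — the two versions disagree here.
verdict: not equivalent; witness: x=-5, y=-3


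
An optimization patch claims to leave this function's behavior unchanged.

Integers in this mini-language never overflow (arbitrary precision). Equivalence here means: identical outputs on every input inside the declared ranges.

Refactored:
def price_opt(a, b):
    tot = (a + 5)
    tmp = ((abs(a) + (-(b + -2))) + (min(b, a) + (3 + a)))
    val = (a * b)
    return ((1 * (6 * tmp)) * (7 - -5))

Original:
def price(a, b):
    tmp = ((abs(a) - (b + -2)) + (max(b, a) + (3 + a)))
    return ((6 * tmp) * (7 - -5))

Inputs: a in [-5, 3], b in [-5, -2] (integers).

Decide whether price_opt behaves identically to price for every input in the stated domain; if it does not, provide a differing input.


a=-5, b=-4 yields 360 from price but 288 from price_opt.
verdict: not equivalent; witness: a=-5, b=-4


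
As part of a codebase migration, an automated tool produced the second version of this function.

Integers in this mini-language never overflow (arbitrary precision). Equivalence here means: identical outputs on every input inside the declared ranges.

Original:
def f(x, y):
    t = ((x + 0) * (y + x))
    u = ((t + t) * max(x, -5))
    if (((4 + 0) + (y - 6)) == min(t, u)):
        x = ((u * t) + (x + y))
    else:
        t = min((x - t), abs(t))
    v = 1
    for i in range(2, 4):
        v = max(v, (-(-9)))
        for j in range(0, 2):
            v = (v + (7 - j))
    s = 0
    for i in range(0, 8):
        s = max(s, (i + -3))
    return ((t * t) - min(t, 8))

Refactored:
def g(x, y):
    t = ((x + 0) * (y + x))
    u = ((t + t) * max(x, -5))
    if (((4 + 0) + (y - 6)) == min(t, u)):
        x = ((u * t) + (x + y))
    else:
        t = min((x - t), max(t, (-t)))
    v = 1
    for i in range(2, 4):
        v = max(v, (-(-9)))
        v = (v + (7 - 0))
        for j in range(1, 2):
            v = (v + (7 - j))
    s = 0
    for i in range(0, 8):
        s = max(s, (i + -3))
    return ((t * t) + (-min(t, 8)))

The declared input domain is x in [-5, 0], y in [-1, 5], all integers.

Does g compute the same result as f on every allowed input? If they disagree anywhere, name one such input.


Equivalent — the differences include min/max/abs usage differs; also constant usage differs; also loop structure differs; also arithmetic usage differs; also statement counts differ, yet no declared input distinguishes the two.
As a probe, take x=-2, y=3: f runs t = -2; u = 8; (((4 + 0) + (y - 6)) == min(t, u)) -> false; t = 0; v = 1; [i=2]; v = 9; [j=0]; v = 16; [j=1]; v = 22; [i=3]; v = 22; [j=0]; v = 29; [j=1]; v = 35; s = 0; [i=0]; s = 0; [i=1]; s = 0; [i=2]; s = 0; [i=3]; s = 0; [i=4]; s = 1; [i=5]; s = 2; [i=6]; s = 3; [i=7]; s = 4; return 0; g runs t = -2; u = 8; (((4 + 0) + (y - 6)) == min(t, u)) -> false; t = 0; v = 1; [i=2]; v = 9; v = 16; [j=1]; v = 22; [i=3]; v = 22; v = 29; [j=1]; v = 35; s = 0; [i=0]; s = 0; [i=1]; s = 0; [i=2]; s = 0; [i=3]; s = 0; [i=4]; s = 1; [i=5]; s = 2; [i=6]; s = 3; [i=7]; s = 4; return 0; both end at 0.
Across all 42 domain points the two functions coincide.
verdict: equivalent


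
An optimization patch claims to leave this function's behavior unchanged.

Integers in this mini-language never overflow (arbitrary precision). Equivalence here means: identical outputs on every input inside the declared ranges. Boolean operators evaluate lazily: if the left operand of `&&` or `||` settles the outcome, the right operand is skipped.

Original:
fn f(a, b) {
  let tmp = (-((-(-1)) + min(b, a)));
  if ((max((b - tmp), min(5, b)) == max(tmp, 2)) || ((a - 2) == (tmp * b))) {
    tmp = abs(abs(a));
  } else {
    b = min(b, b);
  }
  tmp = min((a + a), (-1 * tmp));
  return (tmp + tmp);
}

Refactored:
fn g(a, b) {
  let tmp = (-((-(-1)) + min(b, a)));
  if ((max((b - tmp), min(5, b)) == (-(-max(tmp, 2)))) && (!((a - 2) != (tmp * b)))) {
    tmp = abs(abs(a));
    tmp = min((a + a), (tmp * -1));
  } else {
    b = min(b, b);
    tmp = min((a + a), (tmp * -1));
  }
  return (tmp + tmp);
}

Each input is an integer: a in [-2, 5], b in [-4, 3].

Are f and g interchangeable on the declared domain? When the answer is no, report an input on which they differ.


There is a counterexample at a=0, b=-2: 0 on one side, -2 on the other.
f: tmp := 1 | ((max((b - tmp), min(5, b)) == max(tmp, 2)) || ((a - 2) == (tmp * b))): true | tmp := 0 | tmp := 0 | result 0
g: tmp := 1 | ((max((b - tmp), min(5, b)) == (-(-max(tmp, 2)))) && (!((a - 2) != (tmp * b)))): false | b := -2 | tmp := -1 | result -2
verdict: not equivalent; witness: a=0, b=-2


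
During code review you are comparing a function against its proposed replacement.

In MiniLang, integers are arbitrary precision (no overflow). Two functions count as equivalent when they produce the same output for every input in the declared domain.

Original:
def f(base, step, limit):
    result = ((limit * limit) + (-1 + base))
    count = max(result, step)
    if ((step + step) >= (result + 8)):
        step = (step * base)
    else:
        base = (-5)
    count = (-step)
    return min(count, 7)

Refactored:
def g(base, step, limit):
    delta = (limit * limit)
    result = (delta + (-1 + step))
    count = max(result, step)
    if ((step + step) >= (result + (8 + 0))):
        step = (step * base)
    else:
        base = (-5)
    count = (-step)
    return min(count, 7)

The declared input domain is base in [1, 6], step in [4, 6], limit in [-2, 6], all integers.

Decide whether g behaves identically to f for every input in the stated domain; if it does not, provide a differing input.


On input base=2, step=5, limit=-1, f returns -10 while g returns -5.
verdict: not equivalent; witness: base=2, step=5, limit=-1


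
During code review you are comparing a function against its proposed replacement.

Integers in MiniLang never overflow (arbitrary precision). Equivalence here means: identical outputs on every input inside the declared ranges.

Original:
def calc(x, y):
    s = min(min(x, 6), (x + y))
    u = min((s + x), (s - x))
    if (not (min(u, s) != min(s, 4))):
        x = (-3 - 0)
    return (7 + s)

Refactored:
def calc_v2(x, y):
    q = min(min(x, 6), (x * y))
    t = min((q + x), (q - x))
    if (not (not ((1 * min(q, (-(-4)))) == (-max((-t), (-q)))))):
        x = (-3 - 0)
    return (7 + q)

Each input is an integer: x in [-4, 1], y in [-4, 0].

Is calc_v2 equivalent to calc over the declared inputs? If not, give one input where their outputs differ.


On input x=-4, y=-4, calc returns -1 while calc_v2 returns 3.
verdict: not equivalent; witness: x=-4, y=-4


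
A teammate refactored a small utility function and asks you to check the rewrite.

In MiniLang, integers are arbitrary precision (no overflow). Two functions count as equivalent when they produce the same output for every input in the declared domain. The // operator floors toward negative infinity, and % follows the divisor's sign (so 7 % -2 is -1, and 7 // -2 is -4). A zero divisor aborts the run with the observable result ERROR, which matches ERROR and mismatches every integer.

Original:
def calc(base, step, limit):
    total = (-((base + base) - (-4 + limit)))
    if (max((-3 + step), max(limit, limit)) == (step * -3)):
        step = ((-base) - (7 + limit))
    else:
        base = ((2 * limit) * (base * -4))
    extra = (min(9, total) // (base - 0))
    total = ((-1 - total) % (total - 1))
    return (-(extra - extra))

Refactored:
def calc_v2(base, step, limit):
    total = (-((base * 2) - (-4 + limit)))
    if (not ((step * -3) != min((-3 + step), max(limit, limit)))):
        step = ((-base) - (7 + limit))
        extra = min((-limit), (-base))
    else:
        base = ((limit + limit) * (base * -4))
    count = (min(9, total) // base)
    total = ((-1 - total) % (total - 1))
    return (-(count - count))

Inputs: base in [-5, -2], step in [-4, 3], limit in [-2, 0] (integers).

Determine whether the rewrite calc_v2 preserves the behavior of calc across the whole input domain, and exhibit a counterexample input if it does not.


Evaluate both at base=-5, step=0, limit=0.
calc: total=6, then (max((-3 + step), max(limit, limit)) == (step * -3)) is true, then step=-2, then extra=-2, then total=3, then returns 0
calc_v2: total=6, then (not ((step * -3) != min((-3 + step), max(limit, limit)))) is false, then base=0, then a zero divisor aborts: ERROR
0 against ERROR: the behavior changed.
verdict: not equivalent; witness: base=-5, step=0, limit=0


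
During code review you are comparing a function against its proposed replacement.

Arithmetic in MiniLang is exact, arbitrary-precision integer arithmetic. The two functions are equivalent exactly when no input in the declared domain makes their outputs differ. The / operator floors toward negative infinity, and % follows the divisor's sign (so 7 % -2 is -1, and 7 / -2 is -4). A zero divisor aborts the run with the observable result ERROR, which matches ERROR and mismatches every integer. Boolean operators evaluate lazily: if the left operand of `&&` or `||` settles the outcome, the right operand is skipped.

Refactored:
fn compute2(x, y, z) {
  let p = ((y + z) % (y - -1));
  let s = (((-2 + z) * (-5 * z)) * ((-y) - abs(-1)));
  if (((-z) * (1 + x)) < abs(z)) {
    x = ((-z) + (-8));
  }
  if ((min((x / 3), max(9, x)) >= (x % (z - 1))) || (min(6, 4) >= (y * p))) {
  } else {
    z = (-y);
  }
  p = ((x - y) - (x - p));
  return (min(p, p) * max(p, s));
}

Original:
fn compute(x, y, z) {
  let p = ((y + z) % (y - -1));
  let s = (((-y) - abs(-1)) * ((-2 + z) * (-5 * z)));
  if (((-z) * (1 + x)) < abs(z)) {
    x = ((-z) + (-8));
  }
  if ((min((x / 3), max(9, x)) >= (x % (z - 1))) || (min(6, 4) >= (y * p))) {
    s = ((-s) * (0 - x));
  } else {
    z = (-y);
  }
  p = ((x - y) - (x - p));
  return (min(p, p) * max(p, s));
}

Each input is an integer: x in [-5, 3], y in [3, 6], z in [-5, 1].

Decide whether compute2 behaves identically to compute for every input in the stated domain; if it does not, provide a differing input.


At x=-5, y=3, z=-5: compute gives 1, compute2 gives -700.
verdict: not equivalent; witness: x=-5, y=3, z=-5


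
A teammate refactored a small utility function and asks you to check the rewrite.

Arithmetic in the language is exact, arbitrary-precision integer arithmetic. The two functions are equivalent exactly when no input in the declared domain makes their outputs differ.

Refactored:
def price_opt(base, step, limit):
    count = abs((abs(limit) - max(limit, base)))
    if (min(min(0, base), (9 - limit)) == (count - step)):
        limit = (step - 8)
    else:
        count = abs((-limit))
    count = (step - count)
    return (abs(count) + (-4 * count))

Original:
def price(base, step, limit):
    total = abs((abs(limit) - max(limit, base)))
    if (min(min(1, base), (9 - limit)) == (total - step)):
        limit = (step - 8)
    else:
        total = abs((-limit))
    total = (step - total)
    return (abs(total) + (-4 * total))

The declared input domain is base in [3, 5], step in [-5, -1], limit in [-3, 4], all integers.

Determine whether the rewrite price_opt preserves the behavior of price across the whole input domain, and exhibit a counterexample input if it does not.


These are not equivalent — on base=3, step=-1, limit=-3 the outputs split (5 vs 20).
price: total becomes 0; next (min(min(1, base), (9 - limit)) == (total - step)) evaluates to true; next limit becomes -9; next total becomes -1; next final value 5
price_opt: count becomes 0; next (min(min(0, base), (9 - limit)) == (count - step)) evaluates to false; next count becomes 3; next count becomes -4; next final value 20
verdict: not equivalent; witness: base=3, step=-1, limit=-3


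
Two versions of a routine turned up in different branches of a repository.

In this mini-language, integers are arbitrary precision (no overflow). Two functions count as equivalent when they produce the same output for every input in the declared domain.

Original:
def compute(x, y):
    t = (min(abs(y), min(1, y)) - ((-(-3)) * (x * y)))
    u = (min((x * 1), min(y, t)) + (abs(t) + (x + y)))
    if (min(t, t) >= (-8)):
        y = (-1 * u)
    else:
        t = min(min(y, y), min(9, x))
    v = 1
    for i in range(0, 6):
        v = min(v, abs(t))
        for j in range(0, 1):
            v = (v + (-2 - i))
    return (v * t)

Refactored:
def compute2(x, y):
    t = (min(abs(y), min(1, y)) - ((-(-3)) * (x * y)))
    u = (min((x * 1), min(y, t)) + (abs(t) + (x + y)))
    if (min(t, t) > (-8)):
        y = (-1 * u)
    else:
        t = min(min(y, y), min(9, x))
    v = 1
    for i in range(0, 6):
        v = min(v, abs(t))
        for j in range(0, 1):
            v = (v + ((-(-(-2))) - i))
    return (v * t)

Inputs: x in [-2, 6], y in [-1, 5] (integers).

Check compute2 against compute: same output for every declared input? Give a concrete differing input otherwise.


Evaluate both at x=1, y=3.
compute: t := -8 | u := 4 | (min(t, t) >= (-8)): true | y := -4 | v := 1 | iter i=0: | v := 1 | iter j=0: | v := -1 | iter i=1: | v := -1 | iter j=0: | v := -4 | iter i=2: | v := -4 | iter j=0: | v := -8 | iter i=3: | v := -8 | iter j=0: | v := -13 | iter i=4: | v := -13 | iter j=0: | v := -19 | iter i=5: | v := -19 | iter j=0: | v := -26 | result 208
compute2: t := -8 | u := 4 | (min(t, t) > (-8)): false | t := 1 | v := 1 | iter i=0: | v := 1 | iter j=0: | v := -1 | iter i=1: | v := -1 | iter j=0: | v := -4 | iter i=2: | v := -4 | iter j=0: | v := -8 | iter i=3: | v := -8 | iter j=0: | v := -13 | iter i=4: | v := -13 | iter j=0: | v := -19 | iter i=5: | v := -19 | iter j=0: | v := -26 | result -26
208 and -26 differ, so these are not the same function on this domain.
verdict: not equivalent; witness: x=1, y=3


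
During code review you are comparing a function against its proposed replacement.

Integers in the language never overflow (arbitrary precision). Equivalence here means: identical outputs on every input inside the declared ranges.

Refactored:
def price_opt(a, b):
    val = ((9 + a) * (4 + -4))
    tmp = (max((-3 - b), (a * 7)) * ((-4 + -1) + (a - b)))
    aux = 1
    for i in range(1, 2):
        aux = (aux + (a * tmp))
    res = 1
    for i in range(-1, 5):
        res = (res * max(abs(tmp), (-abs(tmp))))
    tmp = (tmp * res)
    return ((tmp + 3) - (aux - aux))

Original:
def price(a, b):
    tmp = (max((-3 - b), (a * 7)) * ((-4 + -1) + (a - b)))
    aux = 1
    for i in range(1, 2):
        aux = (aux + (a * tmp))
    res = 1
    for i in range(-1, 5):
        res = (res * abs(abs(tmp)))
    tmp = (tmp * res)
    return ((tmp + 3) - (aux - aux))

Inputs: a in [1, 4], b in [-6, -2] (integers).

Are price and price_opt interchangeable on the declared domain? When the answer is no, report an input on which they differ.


Equivalent — the differences include local variable names differ, and statement counts differ, and arithmetic usage differs, and min/max/abs usage differs, and constant usage differs, yet no declared input distinguishes the two.
Spot check at a=1, b=-4 — price: tmp=0, then aux=1, then (i=1), then aux=1, then res=1, then (i=-1), then res=0, then (i=0), then res=0, then (i=1), then res=0, then (i=2), then res=0, then (i=3), then res=0, then (i=4), then res=0, then tmp=0, then returns 3. price_opt: val=0, then tmp=0, then aux=1, then (i=1), then aux=1, then res=1, then (i=-1), then res=0, then (i=0), then res=0, then (i=1), then res=0, then (i=2), then res=0, then (i=3), then res=0, then (i=4), then res=0, then tmp=0, then returns 3. Both give 3.
Across all 20 domain points the two functions coincide.
verdict: equivalent


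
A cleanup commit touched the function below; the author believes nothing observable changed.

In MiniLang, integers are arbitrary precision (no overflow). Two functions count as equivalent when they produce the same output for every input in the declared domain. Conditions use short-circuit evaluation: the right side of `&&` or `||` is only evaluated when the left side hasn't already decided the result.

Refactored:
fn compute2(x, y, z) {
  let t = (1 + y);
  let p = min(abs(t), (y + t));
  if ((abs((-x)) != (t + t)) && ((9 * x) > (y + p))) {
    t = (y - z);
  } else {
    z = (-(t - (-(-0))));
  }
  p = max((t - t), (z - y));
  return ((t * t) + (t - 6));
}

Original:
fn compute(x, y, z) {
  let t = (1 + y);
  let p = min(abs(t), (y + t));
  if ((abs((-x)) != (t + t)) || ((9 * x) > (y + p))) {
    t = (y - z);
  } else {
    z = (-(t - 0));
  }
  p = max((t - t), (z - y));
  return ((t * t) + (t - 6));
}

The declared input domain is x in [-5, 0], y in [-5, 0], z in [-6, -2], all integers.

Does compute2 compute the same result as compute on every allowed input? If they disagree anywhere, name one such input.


The rewrite breaks on x=-5, y=-5, z=-6, where the results are -4 and 6.
compute: t := -4 | p := -9 | ((abs((-x)) != (t + t)) || ((9 * x) > (y + p))): true | t := 1 | p := 0 | result -4
compute2: t := -4 | p := -9 | ((abs((-x)) != (t + t)) && ((9 * x) > (y + p))): false | z := 4 | p := 9 | result 6
verdict: not equivalent; witness: x=-5, y=-5, z=-6


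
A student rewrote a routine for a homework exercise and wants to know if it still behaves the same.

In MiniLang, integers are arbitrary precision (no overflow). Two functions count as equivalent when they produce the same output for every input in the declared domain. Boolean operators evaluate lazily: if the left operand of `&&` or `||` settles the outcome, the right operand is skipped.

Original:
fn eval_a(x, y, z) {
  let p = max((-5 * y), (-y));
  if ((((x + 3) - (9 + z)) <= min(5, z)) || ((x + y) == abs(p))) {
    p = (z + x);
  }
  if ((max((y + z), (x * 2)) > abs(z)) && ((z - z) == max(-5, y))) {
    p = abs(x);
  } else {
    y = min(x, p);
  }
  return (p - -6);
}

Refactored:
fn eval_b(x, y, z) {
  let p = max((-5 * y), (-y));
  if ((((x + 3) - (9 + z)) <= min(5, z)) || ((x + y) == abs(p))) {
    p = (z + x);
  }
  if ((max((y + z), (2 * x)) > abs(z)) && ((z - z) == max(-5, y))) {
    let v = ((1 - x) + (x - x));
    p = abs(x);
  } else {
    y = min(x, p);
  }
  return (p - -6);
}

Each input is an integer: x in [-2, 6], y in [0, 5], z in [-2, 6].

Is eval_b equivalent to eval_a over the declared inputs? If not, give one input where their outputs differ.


Comparing the listings, the differences include: local variable names differ; and arithmetic usage differs; and statement counts differ; and constant usage differs.
Spot check at x=6, y=5, z=2 — eval_a: p = -5; ((((x + 3) - (9 + z)) <= min(5, z)) || ((x + y) == abs(p))) -> true; p = 8; ((max((y + z), (x * 2)) > abs(z)) && ((z - z) == max(-5, y))) -> false; y = 6; return 14. eval_b: p = -5; ((((x + 3) - (9 + z)) <= min(5, z)) || ((x + y) == abs(p))) -> true; p = 8; ((max((y + z), (2 * x)) > abs(z)) && ((z - z) == max(-5, y))) -> false; y = 6; return 14. Both give 14.
An exhaustive pass over the 486 declared inputs shows identical outputs.
verdict: equivalent


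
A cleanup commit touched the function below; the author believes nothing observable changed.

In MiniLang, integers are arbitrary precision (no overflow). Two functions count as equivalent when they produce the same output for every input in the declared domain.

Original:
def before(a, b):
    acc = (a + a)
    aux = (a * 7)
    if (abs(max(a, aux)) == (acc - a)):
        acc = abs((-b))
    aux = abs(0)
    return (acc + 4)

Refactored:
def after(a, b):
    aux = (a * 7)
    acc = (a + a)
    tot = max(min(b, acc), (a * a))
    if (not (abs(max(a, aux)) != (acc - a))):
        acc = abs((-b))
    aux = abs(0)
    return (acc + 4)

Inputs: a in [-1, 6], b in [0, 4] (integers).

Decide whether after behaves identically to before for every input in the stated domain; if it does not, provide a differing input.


Behavior is preserved: although arithmetic usage differs, comparison usage differs, statement counts differ, local variable names differ, boolean connective usage differs, min/max/abs usage differs, the outputs never diverge.
Spot check at a=6, b=2 — before: acc becomes 12; next aux becomes 42; next (abs(max(a, aux)) == (acc - a)) evaluates to false; next aux becomes 0; next final value 16. after: aux becomes 42; next acc becomes 12; next tot becomes 36; next (not (abs(max(a, aux)) != (acc - a))) evaluates to false; next aux becomes 0; next final value 16. Both give 16.
Every one of the 40 inputs gives matching results.
verdict: equivalent


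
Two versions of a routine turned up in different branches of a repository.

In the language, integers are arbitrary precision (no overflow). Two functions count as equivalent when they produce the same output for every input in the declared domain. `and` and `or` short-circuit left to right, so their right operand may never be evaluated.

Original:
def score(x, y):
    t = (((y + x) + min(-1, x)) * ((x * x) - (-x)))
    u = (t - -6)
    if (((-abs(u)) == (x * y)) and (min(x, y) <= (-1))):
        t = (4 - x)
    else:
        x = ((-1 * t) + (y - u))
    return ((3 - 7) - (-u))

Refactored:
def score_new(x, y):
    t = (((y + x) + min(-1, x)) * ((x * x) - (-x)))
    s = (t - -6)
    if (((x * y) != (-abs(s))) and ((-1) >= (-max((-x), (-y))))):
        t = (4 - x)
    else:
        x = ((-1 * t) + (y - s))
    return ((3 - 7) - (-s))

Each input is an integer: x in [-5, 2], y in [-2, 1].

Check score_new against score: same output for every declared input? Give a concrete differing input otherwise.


Equivalent. Whatever the rewrite altered, no input in the stated domain can expose a difference.
Sweeping the whole domain (32 inputs) finds no disagreement.
As a probe, take x=-5, y=-2: score runs t=-240, then u=-234, then (((-abs(u)) == (x * y)) and (min(x, y) <= (-1))) is false, then x=472, then returns -238; score_new runs t=-240, then s=-234, then (((x * y) != (-abs(s))) and ((-1) >= (-max((-x), (-y))))) is true, then t=9, then returns -238; both end at -238.
verdict: equivalent


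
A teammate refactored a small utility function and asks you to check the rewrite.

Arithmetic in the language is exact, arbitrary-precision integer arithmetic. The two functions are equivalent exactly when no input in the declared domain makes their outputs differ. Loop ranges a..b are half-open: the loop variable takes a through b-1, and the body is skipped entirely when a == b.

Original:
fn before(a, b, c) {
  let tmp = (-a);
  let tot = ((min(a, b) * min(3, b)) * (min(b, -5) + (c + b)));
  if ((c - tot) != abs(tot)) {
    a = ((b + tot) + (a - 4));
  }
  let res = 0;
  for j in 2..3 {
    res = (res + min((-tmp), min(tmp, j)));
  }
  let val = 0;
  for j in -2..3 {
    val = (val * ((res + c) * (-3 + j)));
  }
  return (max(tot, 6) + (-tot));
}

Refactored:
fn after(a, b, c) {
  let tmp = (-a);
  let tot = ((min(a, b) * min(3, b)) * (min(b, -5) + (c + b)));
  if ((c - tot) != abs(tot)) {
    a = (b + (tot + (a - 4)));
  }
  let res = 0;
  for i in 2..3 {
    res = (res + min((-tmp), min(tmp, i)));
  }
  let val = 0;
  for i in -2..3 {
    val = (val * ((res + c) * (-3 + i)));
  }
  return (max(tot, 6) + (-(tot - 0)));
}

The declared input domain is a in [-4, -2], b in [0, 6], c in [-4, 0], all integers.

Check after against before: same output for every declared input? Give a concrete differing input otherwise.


Comparing the listings, the differences include: arithmetic usage differs; constant usage differs; local variable names differ.
Spot check at a=-4, b=5, c=-4 — before: tmp := 4 | tot := 48 | ((c - tot) != abs(tot)): true | a := 45 | res := 0 | iter j=2: | res := -4 | val := 0 | iter j=-2: | val := 0 | iter j=-1: | val := 0 | iter j=0: | val := 0 | iter j=1: | val := 0 | iter j=2: | val := 0 | result 0. after: tmp := 4 | tot := 48 | ((c - tot) != abs(tot)): true | a := 45 | res := 0 | iter i=2: | res := -4 | val := 0 | iter i=-2: | val := 0 | iter i=-1: | val := 0 | iter i=0: | val := 0 | iter i=1: | val := 0 | iter i=2: | val := 0 | result 0. Both give 0.
An exhaustive pass over the 105 declared inputs shows identical outputs.
verdict: equivalent


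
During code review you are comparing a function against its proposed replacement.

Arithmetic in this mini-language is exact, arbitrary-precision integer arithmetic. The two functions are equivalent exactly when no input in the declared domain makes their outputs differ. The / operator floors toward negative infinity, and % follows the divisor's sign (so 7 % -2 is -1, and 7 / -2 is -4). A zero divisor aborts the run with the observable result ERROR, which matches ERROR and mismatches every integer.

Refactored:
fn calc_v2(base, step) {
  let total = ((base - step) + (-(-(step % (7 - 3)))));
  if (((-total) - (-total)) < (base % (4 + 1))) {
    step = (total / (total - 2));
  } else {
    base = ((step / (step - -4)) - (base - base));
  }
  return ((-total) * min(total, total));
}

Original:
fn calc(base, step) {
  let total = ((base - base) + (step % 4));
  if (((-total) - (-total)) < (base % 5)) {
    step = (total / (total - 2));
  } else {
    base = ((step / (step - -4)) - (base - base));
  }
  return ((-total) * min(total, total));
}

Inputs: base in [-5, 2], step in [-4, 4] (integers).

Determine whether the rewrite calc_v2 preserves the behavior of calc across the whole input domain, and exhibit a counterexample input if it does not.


There is a counterexample at base=-5, step=-2: -4 on one side, -1 on the other.
calc: total becomes 2; next (((-total) - (-total)) < (base % 5)) evaluates to false; next base becomes -1; next final value -4
calc_v2: total becomes -1; next (((-total) - (-total)) < (base % (4 + 1))) evaluates to false; next base becomes -1; next final value -1
verdict: not equivalent; witness: base=-5, step=-2


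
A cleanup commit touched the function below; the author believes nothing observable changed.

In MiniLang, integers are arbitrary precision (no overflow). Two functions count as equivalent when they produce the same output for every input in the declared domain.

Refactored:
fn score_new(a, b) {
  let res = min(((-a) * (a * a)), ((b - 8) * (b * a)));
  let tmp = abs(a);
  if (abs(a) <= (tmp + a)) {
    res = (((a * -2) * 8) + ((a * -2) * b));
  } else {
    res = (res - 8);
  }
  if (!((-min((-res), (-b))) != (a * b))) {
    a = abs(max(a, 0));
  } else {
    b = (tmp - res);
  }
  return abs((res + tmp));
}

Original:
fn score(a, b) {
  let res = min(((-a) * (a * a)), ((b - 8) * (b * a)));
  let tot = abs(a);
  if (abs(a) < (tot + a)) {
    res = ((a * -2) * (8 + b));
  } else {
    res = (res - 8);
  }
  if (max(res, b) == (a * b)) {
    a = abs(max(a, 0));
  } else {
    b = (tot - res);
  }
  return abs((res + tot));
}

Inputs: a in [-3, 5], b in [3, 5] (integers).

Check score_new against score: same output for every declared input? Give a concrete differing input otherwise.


There is a counterexample at a=0, b=3: 8 on one side, 0 on the other.
score: res := 0 | tot := 0 | (abs(a) < (tot + a)): false | res := -8 | (max(res, b) == (a * b)): false | b := 8 | result 8
score_new: res := 0 | tmp := 0 | (abs(a) <= (tmp + a)): true | res := 0 | (!((-min((-res), (-b))) != (a * b))): false | b := 0 | result 0
verdict: not equivalent; witness: a=0, b=3


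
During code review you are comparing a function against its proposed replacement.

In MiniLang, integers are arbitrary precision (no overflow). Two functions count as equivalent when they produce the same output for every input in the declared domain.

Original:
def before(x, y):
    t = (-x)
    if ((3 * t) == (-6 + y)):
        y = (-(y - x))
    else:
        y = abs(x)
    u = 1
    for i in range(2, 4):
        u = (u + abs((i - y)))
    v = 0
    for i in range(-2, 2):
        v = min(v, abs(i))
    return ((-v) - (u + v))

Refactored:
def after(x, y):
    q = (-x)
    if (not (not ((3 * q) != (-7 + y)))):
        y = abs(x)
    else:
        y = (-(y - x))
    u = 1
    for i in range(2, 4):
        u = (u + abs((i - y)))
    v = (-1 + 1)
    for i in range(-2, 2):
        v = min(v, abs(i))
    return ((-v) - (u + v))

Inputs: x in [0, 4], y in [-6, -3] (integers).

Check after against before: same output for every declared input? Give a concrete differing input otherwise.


Take x=3, y=-3.
before: t = -3; ((3 * t) == (-6 + y)) -> true; y = 6; u = 1; [i=2]; u = 5; [i=3]; u = 8; v = 0; [i=-2]; v = 0; [i=-1]; v = 0; [i=0]; v = 0; [i=1]; v = 0; return -8
after: q = -3; (not (not ((3 * q) != (-7 + y)))) -> true; y = 3; u = 1; [i=2]; u = 2; [i=3]; u = 2; v = 0; [i=-2]; v = 0; [i=-1]; v = 0; [i=0]; v = 0; [i=1]; v = 0; return -2
-8 vs -2 — the two versions disagree here.
verdict: not equivalent; witness: x=3, y=-3


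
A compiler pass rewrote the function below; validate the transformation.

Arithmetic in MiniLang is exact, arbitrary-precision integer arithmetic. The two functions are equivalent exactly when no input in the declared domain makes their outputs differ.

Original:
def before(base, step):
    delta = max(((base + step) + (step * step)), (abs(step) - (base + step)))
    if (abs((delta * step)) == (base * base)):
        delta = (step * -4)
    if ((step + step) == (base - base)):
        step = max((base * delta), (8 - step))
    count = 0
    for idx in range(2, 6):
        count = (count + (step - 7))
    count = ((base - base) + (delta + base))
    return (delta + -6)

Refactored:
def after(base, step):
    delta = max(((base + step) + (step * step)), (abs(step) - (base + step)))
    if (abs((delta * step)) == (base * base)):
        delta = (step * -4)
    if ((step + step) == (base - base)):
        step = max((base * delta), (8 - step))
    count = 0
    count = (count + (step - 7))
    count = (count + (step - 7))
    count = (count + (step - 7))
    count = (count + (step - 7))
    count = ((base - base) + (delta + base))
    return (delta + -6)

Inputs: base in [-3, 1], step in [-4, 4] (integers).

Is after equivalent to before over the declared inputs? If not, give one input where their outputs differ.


This is a faithful refactor — arithmetic usage differs; and statement counts differ; and constant usage differs; and loop structure differs; and local variable names differ, but the computed results match everywhere.
Spot check at base=0, step=-1 — before: delta := 2 | (abs((delta * step)) == (base * base)): false | ((step + step) == (base - base)): false | count := 0 | iter idx=2: | count := -8 | iter idx=3: | count := -16 | iter idx=4: | count := -24 | iter idx=5: | count := -32 | count := 2 | result -4. after: delta := 2 | (abs((delta * step)) == (base * base)): false | ((step + step) == (base - base)): false | count := 0 | count := -8 | count := -16 | count := -24 | count := -32 | count := 2 | result -4. Both give -4.
Sweeping the whole domain (45 inputs) finds no disagreement.
verdict: equivalent


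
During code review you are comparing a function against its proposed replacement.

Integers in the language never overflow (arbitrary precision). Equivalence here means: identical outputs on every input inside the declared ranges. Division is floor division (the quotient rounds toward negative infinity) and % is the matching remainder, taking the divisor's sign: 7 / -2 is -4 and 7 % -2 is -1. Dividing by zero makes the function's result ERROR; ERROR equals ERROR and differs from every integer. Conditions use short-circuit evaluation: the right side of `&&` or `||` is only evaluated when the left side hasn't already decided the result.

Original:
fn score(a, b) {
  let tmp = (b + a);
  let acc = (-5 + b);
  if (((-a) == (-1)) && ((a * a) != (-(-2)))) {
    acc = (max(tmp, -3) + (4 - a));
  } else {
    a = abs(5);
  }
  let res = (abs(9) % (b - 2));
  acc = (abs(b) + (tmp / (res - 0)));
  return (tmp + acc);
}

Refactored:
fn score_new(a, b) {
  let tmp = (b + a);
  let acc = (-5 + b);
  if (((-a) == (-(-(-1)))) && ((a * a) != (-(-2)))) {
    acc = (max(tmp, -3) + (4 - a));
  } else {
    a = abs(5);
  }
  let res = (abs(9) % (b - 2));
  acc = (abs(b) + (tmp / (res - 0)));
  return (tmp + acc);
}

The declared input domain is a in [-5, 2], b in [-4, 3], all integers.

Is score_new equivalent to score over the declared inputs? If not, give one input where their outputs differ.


Reading the diff, among the changes: same computation, different form.
Spot check at a=-1, b=2 — score: tmp=1, then acc=-3, then (((-a) == (-1)) && ((a * a) != (-(-2)))) is false, then a=5, then a zero divisor aborts: ERROR. score_new: tmp=1, then acc=-3, then (((-a) == (-(-(-1)))) && ((a * a) != (-(-2)))) is false, then a=5, then a zero divisor aborts: ERROR. Both give ERROR.
Sweeping the whole domain (64 inputs) finds no disagreement.
verdict: equivalent
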